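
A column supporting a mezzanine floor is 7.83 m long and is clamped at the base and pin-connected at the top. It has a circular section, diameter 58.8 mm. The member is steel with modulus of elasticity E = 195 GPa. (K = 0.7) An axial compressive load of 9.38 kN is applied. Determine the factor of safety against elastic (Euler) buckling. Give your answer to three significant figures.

n ≈ 4.01

I = πd⁴/64 = π×58.8⁴/64 = 5.868×10^5 mm⁴
I = 5.868×10^5 mm⁴ = 5.868×10^-7 m⁴
Effective length L_e = K·L = 0.7 × 7.83 = 5.481 m
P_cr = π²EI / L_e² = π² × 195×10⁹ × 5.868×10^-7 / 5.481² = 3.759×10^4 N
Factor of safety n = P_cr / P = 37.592 / 9.38 = 4.01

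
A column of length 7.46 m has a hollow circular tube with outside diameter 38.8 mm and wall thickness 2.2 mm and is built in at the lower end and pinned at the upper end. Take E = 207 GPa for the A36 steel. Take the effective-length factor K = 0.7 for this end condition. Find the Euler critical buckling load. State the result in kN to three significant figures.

Inner diameter d_i = 38.8 − 2×2.2 = 34.40 mm
I = π(d_o⁴ − d_i⁴)/64 = π(38.8⁴ − 34.40⁴)/64 = 4.251×10^4 mm⁴
I = 4.251×10^4 mm⁴ = 4.251×10^-8 m⁴
Effective length L_e = K·L = 0.7 × 7.46 = 5.222 m
P_cr = π²EI / L_e² = π² × 207×10⁹ × 4.251×10^-8 / 5.222² = 3.185×10^3 N

P_cr ≈ 3.18 kN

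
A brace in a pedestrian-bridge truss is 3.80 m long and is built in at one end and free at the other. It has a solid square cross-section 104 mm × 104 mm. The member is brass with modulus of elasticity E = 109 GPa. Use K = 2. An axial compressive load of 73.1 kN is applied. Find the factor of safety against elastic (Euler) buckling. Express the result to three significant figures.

I = a⁴/12 = 104⁴/12 = 9.749×10^6 mm⁴
I = 9.749×10^6 mm⁴ = 9.749×10^-6 m⁴
Effective length L_e = K·L = 2 × 3.80 = 7.600 m
P_cr = π²EI / L_e² = π² × 109×10⁹ × 9.749×10^-6 / 7.600² = 1.816×10^5 N
Factor of safety n = P_cr / P = 181.57 / 73.1 = 2.48

n ≈ 2.48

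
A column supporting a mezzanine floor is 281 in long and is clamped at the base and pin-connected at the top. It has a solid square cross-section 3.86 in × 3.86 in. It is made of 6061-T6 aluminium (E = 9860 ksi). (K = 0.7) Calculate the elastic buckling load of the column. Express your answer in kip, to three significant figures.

I = a⁴/12 = 3.86⁴/12 = 18.50 in⁴
Effective length L_e = K·L = 0.7 × 281 = 196.7 in
P_cr = π²EI / L_e² = π² × 9860×10³ × 18.50 / 196.7² = 4.653×10^4 lb

P_cr ≈ 46.5 kip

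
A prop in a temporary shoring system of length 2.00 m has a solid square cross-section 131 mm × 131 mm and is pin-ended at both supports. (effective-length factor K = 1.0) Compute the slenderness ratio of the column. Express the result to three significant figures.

I = a⁴/12 = 131⁴/12 = 2.454×10^7 mm⁴
A = 1.716×10^4 mm²;  r_min = √(I/A) = √(2.454×10^7/1.716×10^4) = 37.82 mm
L_e = K·L = 1 × 2.00 m = 2.000 m = 2000.0 mm
λ = L_e / r_min = 2000.0 / 37.82 = 52.9

λ ≈ 52.9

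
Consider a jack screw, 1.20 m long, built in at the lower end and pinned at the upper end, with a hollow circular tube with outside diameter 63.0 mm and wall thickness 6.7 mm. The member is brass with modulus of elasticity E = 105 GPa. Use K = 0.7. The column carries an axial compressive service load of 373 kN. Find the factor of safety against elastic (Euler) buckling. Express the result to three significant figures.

Inner diameter d_i = 63.0 − 2×6.7 = 49.60 mm
I = π(d_o⁴ − d_i⁴)/64 = π(63.0⁴ − 49.60⁴)/64 = 4.762×10^5 mm⁴
I = 4.762×10^5 mm⁴ = 4.762×10^-7 m⁴
Effective length L_e = K·L = 0.7 × 1.20 = 0.8400 m
P_cr = π²EI / L_e² = π² × 105×10⁹ × 4.762×10^-7 / 0.8400² = 6.994×10^5 N
Factor of safety n = P_cr / P = 699.36 / 373 = 1.87

n ≈ 1.87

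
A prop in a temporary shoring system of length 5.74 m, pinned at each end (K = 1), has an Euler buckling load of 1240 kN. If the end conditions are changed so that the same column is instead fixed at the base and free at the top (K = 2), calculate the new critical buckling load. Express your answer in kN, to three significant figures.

P_cr ≈ 310 kN

P_cr ∝ 1/K², so P_cr,new = P_cr,old × (K_old/K_new)² = 1240 × (1/2)²
= 1240 × 0.2500 = 310 kN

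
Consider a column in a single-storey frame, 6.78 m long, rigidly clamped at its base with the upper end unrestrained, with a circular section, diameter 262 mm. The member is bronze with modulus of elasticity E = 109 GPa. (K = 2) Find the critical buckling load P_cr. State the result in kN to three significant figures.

I = πd⁴/64 = π×262⁴/64 = 2.313×10^8 mm⁴
I = 2.313×10^8 mm⁴ = 2.313×10^-4 m⁴
Effective length L_e = K·L = 2 × 6.78 = 13.56 m
P_cr = π²EI / L_e² = π² × 109×10⁹ × 2.313×10^-4 / 13.56² = 1.353×10^6 N

P_cr ≈ 1350 kN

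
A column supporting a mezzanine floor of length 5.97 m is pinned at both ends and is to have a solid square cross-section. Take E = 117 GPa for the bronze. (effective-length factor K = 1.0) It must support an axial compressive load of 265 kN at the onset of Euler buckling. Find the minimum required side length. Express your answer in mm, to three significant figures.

a ≈ 99.5 mm

L_e = K·L = 1 × 5.97 = 5.970 m
Required I = P_cr·L_e²/(π²E) = 2.650×10^5 × 5.970² / (π² × 1.17×10^11) = 8.179×10^-6 m⁴
I_req = 8.179×10^6 mm⁴
Solid square: I = a⁴/12  ⇒  a = (12I)^(1/4) = (12×8.179×10^6)^(1/4) = 99.5 mm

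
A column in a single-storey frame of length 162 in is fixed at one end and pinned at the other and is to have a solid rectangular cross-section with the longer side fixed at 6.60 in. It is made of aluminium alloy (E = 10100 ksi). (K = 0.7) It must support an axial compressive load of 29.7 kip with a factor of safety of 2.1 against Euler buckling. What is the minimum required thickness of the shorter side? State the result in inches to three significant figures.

Required P_cr = n·P = 2.1 × 29.7 = 62.37 kip
L_e = K·L = 0.7 × 162 = 113.4 in
Required I = P_cr·L_e²/(π²E) = 6.237×10^4 × 113.4² / (π² × 1.01×10^7) = 8.046 in⁴
Rectangle, weak axis: I_min = h·b³/12 with h = 6.60 in fixed  ⇒  b = (12I/h)^(1/3) = 2.45 in

b ≈ 2.45 in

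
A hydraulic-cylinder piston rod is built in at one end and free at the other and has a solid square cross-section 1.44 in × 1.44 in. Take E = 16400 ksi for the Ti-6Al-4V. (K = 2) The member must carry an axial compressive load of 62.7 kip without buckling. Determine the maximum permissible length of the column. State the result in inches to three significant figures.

I = a⁴/12 = 1.44⁴/12 = 0.3583 in⁴
At the buckling limit P_cr = P = 6.270×10^4 lb
From P_cr = π²EI/(K·L)²:  L = (1/K)·√(π²EI/P_cr) = (1/2)·√(π²×1.64×10^7×0.3583/6.270×10^4)
L = 15.2 in

L_max ≈ 15.2 in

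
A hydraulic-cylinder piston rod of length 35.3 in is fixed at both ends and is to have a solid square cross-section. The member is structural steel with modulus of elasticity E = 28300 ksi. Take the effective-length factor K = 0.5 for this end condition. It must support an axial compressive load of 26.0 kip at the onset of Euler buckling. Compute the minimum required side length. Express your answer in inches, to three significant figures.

a ≈ 0.768 in

L_e = K·L = 0.5 × 35.3 = 17.65 in
Required I = P_cr·L_e²/(π²E) = 2.600×10^4 × 17.65² / (π² × 2.83×10^7) = 2.900×10^-2 in⁴
Solid square: I = a⁴/12  ⇒  a = (12I)^(1/4) = (12×2.900×10^-2)^(1/4) = 0.768 in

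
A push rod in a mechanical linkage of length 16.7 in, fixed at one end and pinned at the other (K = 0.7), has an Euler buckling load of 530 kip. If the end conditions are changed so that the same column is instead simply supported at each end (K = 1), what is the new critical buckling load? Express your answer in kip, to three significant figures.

P_cr ∝ 1/K², so P_cr,new = P_cr,old × (K_old/K_new)² = 530 × (0.7/1)²
= 530 × 0.4900 = 260 kip

P_cr ≈ 260 kip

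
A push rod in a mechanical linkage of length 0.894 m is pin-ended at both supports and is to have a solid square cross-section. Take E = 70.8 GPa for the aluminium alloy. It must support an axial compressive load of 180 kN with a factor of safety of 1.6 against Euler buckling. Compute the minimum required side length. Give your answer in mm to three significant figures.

Required P_cr = n·P = 1.6 × 180 = 288.0 kN
L_e = K·L = 1 × 0.894 = 0.8940 m
Required I = P_cr·L_e²/(π²E) = 2.880×10^5 × 0.8940² / (π² × 7.08×10^10) = 3.294×10^-7 m⁴
I_req = 3.294×10^5 mm⁴
Solid square: I = a⁴/12  ⇒  a = (12I)^(1/4) = (12×3.294×10^5)^(1/4) = 44.6 mm

a ≈ 44.6 mm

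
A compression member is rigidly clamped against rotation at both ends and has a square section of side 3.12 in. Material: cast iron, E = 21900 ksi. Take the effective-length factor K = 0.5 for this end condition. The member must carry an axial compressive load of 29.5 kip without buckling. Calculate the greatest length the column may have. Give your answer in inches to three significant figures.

L_max ≈ 481 in

I = a⁴/12 = 3.12⁴/12 = 7.897 in⁴
At the buckling limit P_cr = P = 2.950×10^4 lb
From P_cr = π²EI/(K·L)²:  L = (1/K)·√(π²EI/P_cr) = (1/0.5)·√(π²×2.19×10^7×7.897/2.950×10^4)
L = 481 in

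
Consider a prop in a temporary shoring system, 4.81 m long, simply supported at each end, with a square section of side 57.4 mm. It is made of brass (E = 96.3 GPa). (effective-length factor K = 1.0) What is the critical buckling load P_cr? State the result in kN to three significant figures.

I = a⁴/12 = 57.4⁴/12 = 9.046×10^5 mm⁴
I = 9.046×10^5 mm⁴ = 9.046×10^-7 m⁴
Effective length L_e = K·L = 1 × 4.81 = 4.810 m
P_cr = π²EI / L_e² = π² × 96.3×10⁹ × 9.046×10^-7 / 4.810² = 3.716×10^4 N

P_cr ≈ 37.2 kN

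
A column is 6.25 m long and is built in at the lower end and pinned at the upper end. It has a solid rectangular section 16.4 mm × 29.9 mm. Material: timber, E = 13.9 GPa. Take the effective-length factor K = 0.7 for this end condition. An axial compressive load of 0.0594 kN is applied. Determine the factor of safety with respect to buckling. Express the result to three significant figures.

n ≈ 1.33

Buckling occurs about the weak axis: I_min = h·b³/12 with b = 16.4 mm (the shorter side).
I_min = 29.9×16.4³/12 = 1.099×10^4 mm⁴
I = 1.099×10^4 mm⁴ = 1.099×10^-8 m⁴
Effective length L_e = K·L = 0.7 × 6.25 = 4.375 m
P_cr = π²EI / L_e² = π² × 13.9×10⁹ × 1.099×10^-8 / 4.375² = 78.77 N
Factor of safety n = P_cr / P = 0.078773 / 0.0594 = 1.33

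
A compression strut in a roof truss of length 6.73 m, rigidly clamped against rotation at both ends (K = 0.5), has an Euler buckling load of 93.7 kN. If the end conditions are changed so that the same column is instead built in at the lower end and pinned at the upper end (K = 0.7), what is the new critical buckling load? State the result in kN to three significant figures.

P_cr ≈ 47.8 kN

P_cr ∝ 1/K², so P_cr,new = P_cr,old × (K_old/K_new)² = 93.7 × (0.5/0.7)²
= 93.7 × 0.5102 = 47.8 kN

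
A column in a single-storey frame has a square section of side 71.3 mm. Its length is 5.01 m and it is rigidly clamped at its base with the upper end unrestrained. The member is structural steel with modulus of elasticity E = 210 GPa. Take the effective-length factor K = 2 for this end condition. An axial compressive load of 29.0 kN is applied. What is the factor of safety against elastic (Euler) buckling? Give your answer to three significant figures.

I = a⁴/12 = 71.3⁴/12 = 2.154×10^6 mm⁴
I = 2.154×10^6 mm⁴ = 2.154×10^-6 m⁴
Effective length L_e = K·L = 2 × 5.01 = 10.02 m
P_cr = π²EI / L_e² = π² × 210×10⁹ × 2.154×10^-6 / 10.02² = 4.446×10^4 N
Factor of safety n = P_cr / P = 44.459 / 29.0 = 1.53

n ≈ 1.53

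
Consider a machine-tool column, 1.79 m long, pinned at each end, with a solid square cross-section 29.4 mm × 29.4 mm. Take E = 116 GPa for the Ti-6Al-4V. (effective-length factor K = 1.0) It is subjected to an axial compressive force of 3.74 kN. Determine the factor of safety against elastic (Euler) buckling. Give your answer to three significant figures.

n ≈ 5.95

I = a⁴/12 = 29.4⁴/12 = 6.226×10^4 mm⁴
I = 6.226×10^4 mm⁴ = 6.226×10^-8 m⁴
Effective length L_e = K·L = 1 × 1.79 = 1.790 m
P_cr = π²EI / L_e² = π² × 116×10⁹ × 6.226×10^-8 / 1.790² = 2.225×10^4 N
Factor of safety n = P_cr / P = 22.246 / 3.74 = 5.95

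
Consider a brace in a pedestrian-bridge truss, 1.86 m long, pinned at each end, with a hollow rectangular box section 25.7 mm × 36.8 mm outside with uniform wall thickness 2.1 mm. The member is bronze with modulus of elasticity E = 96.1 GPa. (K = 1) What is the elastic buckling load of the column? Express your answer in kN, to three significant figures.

P_cr ≈ 6.87 kN

Inner dimensions: h_i = 36.8 − 2×2.1 = 32.60 mm, b_i = 25.7 − 2×2.1 = 21.50 mm
Weak-axis I_min = (h_o·b_o³ − h_i·b_i³)/12 with b_o = 25.7, b_i = 21.50 mm (shorter outer/inner sides).
I_min = (36.8×25.7³ − 32.60×21.50³)/12 = 2.506×10^4 mm⁴
I = 2.506×10^4 mm⁴ = 2.506×10^-8 m⁴
Effective length L_e = K·L = 1 × 1.86 = 1.860 m
P_cr = π²EI / L_e² = π² × 96.1×10⁹ × 2.506×10^-8 / 1.860² = 6.869×10^3 N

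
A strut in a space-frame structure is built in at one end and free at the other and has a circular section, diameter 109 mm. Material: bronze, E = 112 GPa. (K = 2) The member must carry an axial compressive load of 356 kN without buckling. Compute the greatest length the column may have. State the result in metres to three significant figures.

L_max ≈ 2.32 m

I = πd⁴/64 = π×109⁴/64 = 6.929×10^6 mm⁴
I = 6.929×10^-6 m⁴
At the buckling limit P_cr = P = 3.560×10^5 N
From P_cr = π²EI/(K·L)²:  L = (1/K)·√(π²EI/P_cr) = (1/2)·√(π²×1.12×10^11×6.929×10^-6/3.560×10^5)
L = 2.32 m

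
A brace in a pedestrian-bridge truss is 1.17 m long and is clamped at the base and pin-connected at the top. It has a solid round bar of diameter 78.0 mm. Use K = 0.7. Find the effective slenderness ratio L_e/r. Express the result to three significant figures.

For a solid circle r = d/4 = 78.0/4 = 19.50 mm
L_e = K·L = 0.7 × 1.17 m = 0.8190 m = 819.00 mm
λ = L_e / r_min = 819.00 / 19.50 = 42.0

λ ≈ 42.0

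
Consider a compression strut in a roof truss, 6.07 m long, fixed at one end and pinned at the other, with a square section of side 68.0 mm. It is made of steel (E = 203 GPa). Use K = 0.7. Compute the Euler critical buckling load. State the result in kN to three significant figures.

I = a⁴/12 = 68.0⁴/12 = 1.782×10^6 mm⁴
I = 1.782×10^6 mm⁴ = 1.782×10^-6 m⁴
Effective length L_e = K·L = 0.7 × 6.07 = 4.249 m
P_cr = π²EI / L_e² = π² × 203×10⁹ × 1.782×10^-6 / 4.249² = 1.977×10^5 N

P_cr ≈ 198 kN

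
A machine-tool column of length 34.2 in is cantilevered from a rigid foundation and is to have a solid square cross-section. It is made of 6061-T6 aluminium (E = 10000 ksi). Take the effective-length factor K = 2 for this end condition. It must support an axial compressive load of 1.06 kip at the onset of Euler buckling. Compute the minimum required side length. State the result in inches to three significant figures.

L_e = K·L = 2 × 34.2 = 68.40 in
Required I = P_cr·L_e²/(π²E) = 1.060×10^3 × 68.40² / (π² × 1.00×10^7) = 5.025×10^-2 in⁴
Solid square: I = a⁴/12  ⇒  a = (12I)^(1/4) = (12×5.025×10^-2)^(1/4) = 0.881 in

a ≈ 0.881 in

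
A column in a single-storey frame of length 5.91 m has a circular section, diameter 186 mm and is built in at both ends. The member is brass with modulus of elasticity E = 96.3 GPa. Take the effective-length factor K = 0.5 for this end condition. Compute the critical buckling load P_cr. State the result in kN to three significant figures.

P_cr ≈ 6390 kN

I = πd⁴/64 = π×186⁴/64 = 5.875×10^7 mm⁴
I = 5.875×10^7 mm⁴ = 5.875×10^-5 m⁴
Effective length L_e = K·L = 0.5 × 5.91 = 2.955 m
P_cr = π²EI / L_e² = π² × 96.3×10⁹ × 5.875×10^-5 / 2.955² = 6.395×10^6 N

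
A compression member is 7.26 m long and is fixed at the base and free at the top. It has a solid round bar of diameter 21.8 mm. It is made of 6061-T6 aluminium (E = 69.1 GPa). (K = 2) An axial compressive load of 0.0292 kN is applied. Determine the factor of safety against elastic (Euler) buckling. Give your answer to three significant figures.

I = πd⁴/64 = π×21.8⁴/64 = 1.109×10^4 mm⁴
I = 1.109×10^4 mm⁴ = 1.109×10^-8 m⁴
Effective length L_e = K·L = 2 × 7.26 = 14.52 m
P_cr = π²EI / L_e² = π² × 69.1×10⁹ × 1.109×10^-8 / 14.52² = 35.86 N
Factor of safety n = P_cr / P = 0.035862 / 0.0292 = 1.23

n ≈ 1.23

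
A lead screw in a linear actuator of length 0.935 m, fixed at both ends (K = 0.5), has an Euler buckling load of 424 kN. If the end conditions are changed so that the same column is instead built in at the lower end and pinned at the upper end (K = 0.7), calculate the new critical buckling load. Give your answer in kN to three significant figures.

P_cr ∝ 1/K², so P_cr,new = P_cr,old × (K_old/K_new)² = 424 × (0.5/0.7)²
= 424 × 0.5102 = 216 kN

P_cr ≈ 216 kN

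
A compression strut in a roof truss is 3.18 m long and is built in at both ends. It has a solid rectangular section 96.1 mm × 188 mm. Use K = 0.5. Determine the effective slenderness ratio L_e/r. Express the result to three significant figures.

λ ≈ 57.3

For a rectangle r_min = b/√12 = 96.1/√12 = 27.74 mm
L_e = K·L = 0.5 × 3.18 m = 1.590 m = 1590.0 mm
λ = L_e / r_min = 1590.0 / 27.74 = 57.3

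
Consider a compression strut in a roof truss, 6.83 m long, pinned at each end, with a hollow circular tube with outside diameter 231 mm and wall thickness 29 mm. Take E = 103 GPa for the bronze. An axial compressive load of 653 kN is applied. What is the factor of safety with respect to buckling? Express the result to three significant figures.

n ≈ 3.20

Inner diameter d_i = 231 − 2×29 = 173.0 mm
I = π(d_o⁴ − d_i⁴)/64 = π(231⁴ − 173.0⁴)/64 = 9.580×10^7 mm⁴
I = 9.580×10^7 mm⁴ = 9.580×10^-5 m⁴
Effective length L_e = K·L = 1 × 6.83 = 6.830 m
P_cr = π²EI / L_e² = π² × 103×10⁹ × 9.580×10^-5 / 6.830² = 2.088×10^6 N
Factor of safety n = P_cr / P = 2087.7 / 653 = 3.20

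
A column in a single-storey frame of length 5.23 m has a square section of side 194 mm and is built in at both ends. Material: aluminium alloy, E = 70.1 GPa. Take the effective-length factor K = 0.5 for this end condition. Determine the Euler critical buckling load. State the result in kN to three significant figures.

P_cr ≈ 11900 kN

I = a⁴/12 = 194⁴/12 = 1.180×10^8 mm⁴
I = 1.180×10^8 mm⁴ = 1.180×10^-4 m⁴
Effective length L_e = K·L = 0.5 × 5.23 = 2.615 m
P_cr = π²EI / L_e² = π² × 70.1×10⁹ × 1.180×10^-4 / 2.615² = 1.194×10^7 N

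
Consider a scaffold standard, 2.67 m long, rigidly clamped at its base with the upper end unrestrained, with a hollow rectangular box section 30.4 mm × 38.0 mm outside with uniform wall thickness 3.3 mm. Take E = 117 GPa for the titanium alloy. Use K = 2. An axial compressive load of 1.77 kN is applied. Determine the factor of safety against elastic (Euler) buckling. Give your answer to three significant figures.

Inner dimensions: h_i = 38.0 − 2×3.3 = 31.40 mm, b_i = 30.4 − 2×3.3 = 23.80 mm
Weak-axis I_min = (h_o·b_o³ − h_i·b_i³)/12 with b_o = 30.4, b_i = 23.80 mm (shorter outer/inner sides).
I_min = (38.0×30.4³ − 31.40×23.80³)/12 = 5.369×10^4 mm⁴
I = 5.369×10^4 mm⁴ = 5.369×10^-8 m⁴
Effective length L_e = K·L = 2 × 2.67 = 5.340 m
P_cr = π²EI / L_e² = π² × 117×10⁹ × 5.369×10^-8 / 5.340² = 2.174×10^3 N
Factor of safety n = P_cr / P = 2.1742 / 1.77 = 1.23

n ≈ 1.23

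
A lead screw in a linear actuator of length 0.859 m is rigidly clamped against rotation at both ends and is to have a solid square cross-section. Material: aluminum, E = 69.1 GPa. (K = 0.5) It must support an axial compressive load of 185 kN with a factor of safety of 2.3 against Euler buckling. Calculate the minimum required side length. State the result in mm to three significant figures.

Required P_cr = n·P = 2.3 × 185 = 425.5 kN
L_e = K·L = 0.5 × 0.859 = 0.4295 m
Required I = P_cr·L_e²/(π²E) = 4.255×10^5 × 0.4295² / (π² × 6.91×10^10) = 1.151×10^-7 m⁴
I_req = 1.151×10^5 mm⁴
Solid square: I = a⁴/12  ⇒  a = (12I)^(1/4) = (12×1.151×10^5)^(1/4) = 34.3 mm

a ≈ 34.3 mm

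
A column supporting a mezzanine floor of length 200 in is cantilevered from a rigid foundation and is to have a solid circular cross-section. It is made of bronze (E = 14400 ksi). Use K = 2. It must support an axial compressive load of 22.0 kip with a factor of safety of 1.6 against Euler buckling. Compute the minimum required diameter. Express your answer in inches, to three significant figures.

d ≈ 5.33 in

Required P_cr = n·P = 1.6 × 22.0 = 35.20 kip
L_e = K·L = 2 × 200 = 400.0 in
Required I = P_cr·L_e²/(π²E) = 3.520×10^4 × 400.0² / (π² × 1.44×10^7) = 39.63 in⁴
Solid circle: I = πd⁴/64  ⇒  d = (64I/π)^(1/4) = (64×39.63/π)^(1/4) = 5.33 in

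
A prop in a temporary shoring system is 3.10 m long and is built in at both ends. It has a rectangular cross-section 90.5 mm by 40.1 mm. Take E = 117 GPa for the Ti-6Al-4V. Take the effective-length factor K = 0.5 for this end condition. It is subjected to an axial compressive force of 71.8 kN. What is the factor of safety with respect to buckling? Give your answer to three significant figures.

n ≈ 3.26

Buckling occurs about the weak axis: I_min = h·b³/12 with b = 40.1 mm (the shorter side).
I_min = 90.5×40.1³/12 = 4.863×10^5 mm⁴
I = 4.863×10^5 mm⁴ = 4.863×10^-7 m⁴
Effective length L_e = K·L = 0.5 × 3.10 = 1.550 m
P_cr = π²EI / L_e² = π² × 117×10⁹ × 4.863×10^-7 / 1.550² = 2.337×10^5 N
Factor of safety n = P_cr / P = 233.73 / 71.8 = 3.26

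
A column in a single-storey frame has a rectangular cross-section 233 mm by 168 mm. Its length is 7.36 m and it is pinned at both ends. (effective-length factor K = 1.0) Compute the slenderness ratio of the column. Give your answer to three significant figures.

λ ≈ 152

For a rectangle r_min = b/√12 = 168/√12 = 48.50 mm
L_e = K·L = 1 × 7.36 m = 7.360 m = 7360.0 mm
λ = L_e / r_min = 7360.0 / 48.50 = 152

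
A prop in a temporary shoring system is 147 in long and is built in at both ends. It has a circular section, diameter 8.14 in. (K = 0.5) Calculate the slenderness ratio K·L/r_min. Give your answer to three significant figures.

I = πd⁴/64 = π×8.14⁴/64 = 215.5 in⁴
A = 52.04 in²;  r_min = √(I/A) = √(215.5/52.04) = 2.035 in
L_e = K·L = 0.5 × 147 = 73.50 in
λ = L_e / r_min = 73.500 / 2.035 = 36.1

λ ≈ 36.1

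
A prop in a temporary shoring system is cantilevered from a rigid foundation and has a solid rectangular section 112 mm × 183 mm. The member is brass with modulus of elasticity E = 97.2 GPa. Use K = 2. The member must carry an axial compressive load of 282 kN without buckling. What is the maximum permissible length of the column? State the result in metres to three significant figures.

Buckling occurs about the weak axis: I_min = h·b³/12 with b = 112 mm (the shorter side).
I_min = 183×112³/12 = 2.143×10^7 mm⁴
I = 2.143×10^-5 m⁴
At the buckling limit P_cr = P = 2.820×10^5 N
From P_cr = π²EI/(K·L)²:  L = (1/K)·√(π²EI/P_cr) = (1/2)·√(π²×9.72×10^10×2.143×10^-5/2.820×10^5)
L = 4.27 m

L_max ≈ 4.27 m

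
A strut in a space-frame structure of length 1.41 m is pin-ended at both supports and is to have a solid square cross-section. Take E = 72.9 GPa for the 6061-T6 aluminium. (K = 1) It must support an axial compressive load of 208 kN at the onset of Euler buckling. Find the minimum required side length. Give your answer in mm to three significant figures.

a ≈ 51.2 mm

L_e = K·L = 1 × 1.41 = 1.410 m
Required I = P_cr·L_e²/(π²E) = 2.080×10^5 × 1.410² / (π² × 7.29×10^10) = 5.747×10^-7 m⁴
I_req = 5.747×10^5 mm⁴
Solid square: I = a⁴/12  ⇒  a = (12I)^(1/4) = (12×5.747×10^5)^(1/4) = 51.2 mm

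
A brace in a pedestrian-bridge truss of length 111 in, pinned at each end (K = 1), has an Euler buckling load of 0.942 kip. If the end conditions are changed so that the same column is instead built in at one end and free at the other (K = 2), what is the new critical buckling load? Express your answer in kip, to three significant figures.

P_cr ∝ 1/K², so P_cr,new = P_cr,old × (K_old/K_new)² = 0.942 × (1/2)²
= 0.942 × 0.2500 = 0.236 kip

P_cr ≈ 0.236 kip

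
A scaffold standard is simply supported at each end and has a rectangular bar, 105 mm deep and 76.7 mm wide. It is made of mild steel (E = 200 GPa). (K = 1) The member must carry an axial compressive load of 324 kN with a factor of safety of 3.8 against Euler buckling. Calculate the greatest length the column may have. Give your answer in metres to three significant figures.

Buckling occurs about the weak axis: I_min = h·b³/12 with b = 76.7 mm (the shorter side).
I_min = 105×76.7³/12 = 3.948×10^6 mm⁴
I = 3.948×10^-6 m⁴
Required critical load P_cr = n·P = 3.8 × 324 = 1231 kN = 1.231×10^6 N
From P_cr = π²EI/(K·L)²:  L = (1/K)·√(π²EI/P_cr) = (1/1)·√(π²×2.00×10^11×3.948×10^-6/1.231×10^6)
L = 2.52 m

L_max ≈ 2.52 m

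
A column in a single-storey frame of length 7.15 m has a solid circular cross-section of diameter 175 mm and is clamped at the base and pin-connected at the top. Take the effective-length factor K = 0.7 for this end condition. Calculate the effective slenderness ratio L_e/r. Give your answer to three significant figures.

λ ≈ 114

For a solid circle r = d/4 = 175/4 = 43.75 mm
L_e = K·L = 0.7 × 7.15 m = 5.005 m = 5005.0 mm
λ = L_e / r_min = 5005.0 / 43.75 = 114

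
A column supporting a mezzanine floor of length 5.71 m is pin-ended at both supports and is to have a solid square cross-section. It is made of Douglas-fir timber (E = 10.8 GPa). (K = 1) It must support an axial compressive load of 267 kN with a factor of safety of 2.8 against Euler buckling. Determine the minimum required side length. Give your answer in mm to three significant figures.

a ≈ 229 mm

Required P_cr = n·P = 2.8 × 267 = 747.6 kN
L_e = K·L = 1 × 5.71 = 5.710 m
Required I = P_cr·L_e²/(π²E) = 7.476×10^5 × 5.710² / (π² × 1.08×10^10) = 2.287×10^-4 m⁴
I_req = 2.287×10^8 mm⁴
Solid square: I = a⁴/12  ⇒  a = (12I)^(1/4) = (12×2.287×10^8)^(1/4) = 229 mm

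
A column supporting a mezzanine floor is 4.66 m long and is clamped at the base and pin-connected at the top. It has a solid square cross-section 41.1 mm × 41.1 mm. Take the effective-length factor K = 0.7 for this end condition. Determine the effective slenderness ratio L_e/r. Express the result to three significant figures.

λ ≈ 275

For a square r = a/√12 = 41.1/√12 = 11.86 mm
L_e = K·L = 0.7 × 4.66 m = 3.262 m = 3262.0 mm
λ = L_e / r_min = 3262.0 / 11.86 = 275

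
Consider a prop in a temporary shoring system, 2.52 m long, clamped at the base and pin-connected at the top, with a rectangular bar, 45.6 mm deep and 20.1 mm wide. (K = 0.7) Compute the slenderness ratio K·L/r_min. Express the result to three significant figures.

For a rectangle r_min = b/√12 = 20.1/√12 = 5.802 mm
L_e = K·L = 0.7 × 2.52 m = 1.764 m = 1764.0 mm
λ = L_e / r_min = 1764.0 / 5.802 = 304

λ ≈ 304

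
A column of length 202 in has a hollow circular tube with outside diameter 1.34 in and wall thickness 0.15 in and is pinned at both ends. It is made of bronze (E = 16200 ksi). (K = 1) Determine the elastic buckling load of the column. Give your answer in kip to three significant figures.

Inner diameter d_i = 1.34 − 2×0.15 = 1.040 in
I = π(d_o⁴ − d_i⁴)/64 = π(1.34⁴ − 1.040⁴)/64 = 0.1008 in⁴
Effective length L_e = K·L = 1 × 202 = 202.0 in
P_cr = π²EI / L_e² = π² × 16200×10³ × 0.1008 / 202.0² = 395.1 lb

P_cr ≈ 0.395 kip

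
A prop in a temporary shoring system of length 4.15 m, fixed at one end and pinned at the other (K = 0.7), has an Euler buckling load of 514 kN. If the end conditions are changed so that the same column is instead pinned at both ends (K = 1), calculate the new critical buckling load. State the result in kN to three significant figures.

P_cr ∝ 1/K², so P_cr,new = P_cr,old × (K_old/K_new)² = 514 × (0.7/1)²
= 514 × 0.4900 = 252 kN

P_cr ≈ 252 kN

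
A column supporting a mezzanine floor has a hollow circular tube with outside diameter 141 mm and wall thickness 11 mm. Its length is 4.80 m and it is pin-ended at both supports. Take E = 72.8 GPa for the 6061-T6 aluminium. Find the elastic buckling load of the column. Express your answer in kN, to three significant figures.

P_cr ≈ 298 kN

Inner diameter d_i = 141 − 2×11 = 119.0 mm
I = π(d_o⁴ − d_i⁴)/64 = π(141⁴ − 119.0⁴)/64 = 9.558×10^6 mm⁴
I = 9.558×10^6 mm⁴ = 9.558×10^-6 m⁴
Effective length L_e = K·L = 1 × 4.80 = 4.800 m
P_cr = π²EI / L_e² = π² × 72.8×10⁹ × 9.558×10^-6 / 4.800² = 2.981×10^5 N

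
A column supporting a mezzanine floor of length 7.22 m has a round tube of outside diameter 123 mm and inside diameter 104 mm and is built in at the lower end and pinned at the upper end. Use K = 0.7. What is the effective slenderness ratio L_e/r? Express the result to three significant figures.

λ ≈ 126

d_o = 123 mm, d_i = 104 mm
I = π(d_o⁴ − d_i⁴)/64 = π(123⁴ − 104.0⁴)/64 = 5.493×10^6 mm⁴
A = 3.387×10^3 mm²;  r_min = √(I/A) = √(5.493×10^6/3.387×10^3) = 40.27 mm
L_e = K·L = 0.7 × 7.22 m = 5.054 m = 5054.0 mm
λ = L_e / r_min = 5054.0 / 40.27 = 126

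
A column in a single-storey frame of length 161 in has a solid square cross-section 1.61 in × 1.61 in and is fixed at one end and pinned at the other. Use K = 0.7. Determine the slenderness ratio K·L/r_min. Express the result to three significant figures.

λ ≈ 242

I = a⁴/12 = 1.61⁴/12 = 0.5599 in⁴
A = 2.592 in²;  r_min = √(I/A) = √(0.5599/2.592) = 0.4648 in
L_e = K·L = 0.7 × 161 = 112.7 in
λ = L_e / r_min = 112.70 / 0.4648 = 242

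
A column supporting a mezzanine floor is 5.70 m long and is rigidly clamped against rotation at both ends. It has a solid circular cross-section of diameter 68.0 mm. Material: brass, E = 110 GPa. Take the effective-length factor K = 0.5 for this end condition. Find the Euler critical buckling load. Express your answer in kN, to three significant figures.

I = πd⁴/64 = π×68.0⁴/64 = 1.050×10^6 mm⁴
I = 1.050×10^6 mm⁴ = 1.050×10^-6 m⁴
Effective length L_e = K·L = 0.5 × 5.70 = 2.850 m
P_cr = π²EI / L_e² = π² × 110×10⁹ × 1.050×10^-6 / 2.850² = 1.403×10^5 N

P_cr ≈ 140 kN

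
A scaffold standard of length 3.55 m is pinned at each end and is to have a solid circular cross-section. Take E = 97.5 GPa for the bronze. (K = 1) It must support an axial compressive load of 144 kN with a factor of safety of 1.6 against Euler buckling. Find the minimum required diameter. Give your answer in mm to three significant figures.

d ≈ 88.5 mm

Required P_cr = n·P = 1.6 × 144 = 230.4 kN
L_e = K·L = 1 × 3.55 = 3.550 m
Required I = P_cr·L_e²/(π²E) = 2.304×10^5 × 3.550² / (π² × 9.75×10^10) = 3.017×10^-6 m⁴
I_req = 3.017×10^6 mm⁴
Solid circle: I = πd⁴/64  ⇒  d = (64I/π)^(1/4) = (64×3.017×10^6/π)^(1/4) = 88.5 mm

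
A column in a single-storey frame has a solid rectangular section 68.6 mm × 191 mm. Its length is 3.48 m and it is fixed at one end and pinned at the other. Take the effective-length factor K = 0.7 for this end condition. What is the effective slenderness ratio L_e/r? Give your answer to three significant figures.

For a rectangle r_min = b/√12 = 68.6/√12 = 19.80 mm
L_e = K·L = 0.7 × 3.48 m = 2.436 m = 2436.0 mm
λ = L_e / r_min = 2436.0 / 19.80 = 123

λ ≈ 123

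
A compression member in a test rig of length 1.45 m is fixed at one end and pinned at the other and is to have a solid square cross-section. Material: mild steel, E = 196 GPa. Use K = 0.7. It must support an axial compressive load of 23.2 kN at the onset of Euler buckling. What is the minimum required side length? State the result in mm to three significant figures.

a ≈ 19.6 mm

L_e = K·L = 0.7 × 1.45 = 1.015 m
Required I = P_cr·L_e²/(π²E) = 2.320×10^4 × 1.015² / (π² × 1.96×10^11) = 1.236×10^-8 m⁴
I_req = 1.236×10^4 mm⁴
Solid square: I = a⁴/12  ⇒  a = (12I)^(1/4) = (12×1.236×10^4)^(1/4) = 19.6 mm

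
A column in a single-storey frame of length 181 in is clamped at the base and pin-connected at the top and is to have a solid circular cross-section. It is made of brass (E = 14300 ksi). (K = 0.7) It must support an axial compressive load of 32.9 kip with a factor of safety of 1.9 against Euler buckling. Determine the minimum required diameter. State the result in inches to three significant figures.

d ≈ 3.47 in

Required P_cr = n·P = 1.9 × 32.9 = 62.51 kip
L_e = K·L = 0.7 × 181 = 126.7 in
Required I = P_cr·L_e²/(π²E) = 6.251×10^4 × 126.7² / (π² × 1.43×10^7) = 7.110 in⁴
Solid circle: I = πd⁴/64  ⇒  d = (64I/π)^(1/4) = (64×7.110/π)^(1/4) = 3.47 in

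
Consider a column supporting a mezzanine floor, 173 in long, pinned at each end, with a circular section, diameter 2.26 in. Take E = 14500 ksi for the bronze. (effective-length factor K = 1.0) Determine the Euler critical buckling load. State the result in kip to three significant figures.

P_cr ≈ 6.12 kip

I = πd⁴/64 = π×2.26⁴/64 = 1.281 in⁴
Effective length L_e = K·L = 1 × 173 = 173.0 in
P_cr = π²EI / L_e² = π² × 14500×10³ × 1.281 / 173.0² = 6.123×10^3 lb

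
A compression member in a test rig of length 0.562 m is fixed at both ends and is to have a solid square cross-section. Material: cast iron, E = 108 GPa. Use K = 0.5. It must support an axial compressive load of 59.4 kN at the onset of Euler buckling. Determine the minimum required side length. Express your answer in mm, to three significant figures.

L_e = K·L = 0.5 × 0.562 = 0.2810 m
Required I = P_cr·L_e²/(π²E) = 5.940×10^4 × 0.2810² / (π² × 1.08×10^11) = 4.400×10^-9 m⁴
I_req = 4.400×10^3 mm⁴
Solid square: I = a⁴/12  ⇒  a = (12I)^(1/4) = (12×4.400×10^3)^(1/4) = 15.2 mm

a ≈ 15.2 mm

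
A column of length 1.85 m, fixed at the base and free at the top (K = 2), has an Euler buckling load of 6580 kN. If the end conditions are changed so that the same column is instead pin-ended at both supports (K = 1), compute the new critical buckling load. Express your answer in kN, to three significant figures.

P_cr ∝ 1/K², so P_cr,new = P_cr,old × (K_old/K_new)² = 6580 × (2/1)²
= 6580 × 4.000 = 26300 kN

P_cr ≈ 26300 kN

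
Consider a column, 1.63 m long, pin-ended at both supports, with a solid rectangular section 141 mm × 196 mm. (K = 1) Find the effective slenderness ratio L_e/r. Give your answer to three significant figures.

λ ≈ 40.0

Buckling occurs about the weak axis: I_min = h·b³/12 with b = 141 mm (the shorter side).
I_min = 196×141³/12 = 4.579×10^7 mm⁴
A = 2.764×10^4 mm²;  r_min = √(I/A) = √(4.579×10^7/2.764×10^4) = 40.70 mm
L_e = K·L = 1 × 1.63 m = 1.630 m = 1630.0 mm
λ = L_e / r_min = 1630.0 / 40.70 = 40.0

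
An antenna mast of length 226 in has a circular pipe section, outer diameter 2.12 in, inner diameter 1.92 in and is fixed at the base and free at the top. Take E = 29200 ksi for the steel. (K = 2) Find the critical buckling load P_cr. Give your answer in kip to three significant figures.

P_cr ≈ 0.458 kip

d_o = 2.12 in, d_i = 1.92 in
I = π(d_o⁴ − d_i⁴)/64 = π(2.12⁴ − 1.920⁴)/64 = 0.3245 in⁴
Effective length L_e = K·L = 2 × 226 = 452.0 in
P_cr = π²EI / L_e² = π² × 29200×10³ × 0.3245 / 452.0² = 457.7 lb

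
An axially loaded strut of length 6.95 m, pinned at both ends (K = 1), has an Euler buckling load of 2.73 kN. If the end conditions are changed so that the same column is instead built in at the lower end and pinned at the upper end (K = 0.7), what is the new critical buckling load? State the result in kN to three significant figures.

P_cr ≈ 5.57 kN

P_cr ∝ 1/K², so P_cr,new = P_cr,old × (K_old/K_new)² = 2.73 × (1/0.7)²
= 2.73 × 2.041 = 5.57 kN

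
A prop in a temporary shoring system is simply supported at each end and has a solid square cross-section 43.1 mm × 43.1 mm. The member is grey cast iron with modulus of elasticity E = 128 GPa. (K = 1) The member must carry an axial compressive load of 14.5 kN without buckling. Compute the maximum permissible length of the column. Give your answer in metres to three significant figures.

I = a⁴/12 = 43.1⁴/12 = 2.876×10^5 mm⁴
I = 2.876×10^-7 m⁴
At the buckling limit P_cr = P = 1.450×10^4 N
From P_cr = π²EI/(K·L)²:  L = (1/K)·√(π²EI/P_cr) = (1/1)·√(π²×1.28×10^11×2.876×10^-7/1.450×10^4)
L = 5.01 m

L_max ≈ 5.01 m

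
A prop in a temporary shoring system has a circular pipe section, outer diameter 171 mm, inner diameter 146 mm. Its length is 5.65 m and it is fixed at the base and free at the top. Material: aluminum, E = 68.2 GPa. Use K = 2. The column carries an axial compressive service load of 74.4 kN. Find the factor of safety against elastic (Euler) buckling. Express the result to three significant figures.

n ≈ 1.39

d_o = 171 mm, d_i = 146 mm
I = π(d_o⁴ − d_i⁴)/64 = π(171⁴ − 146.0⁴)/64 = 1.967×10^7 mm⁴
I = 1.967×10^7 mm⁴ = 1.967×10^-5 m⁴
Effective length L_e = K·L = 2 × 5.65 = 11.30 m
P_cr = π²EI / L_e² = π² × 68.2×10⁹ × 1.967×10^-5 / 11.30² = 1.037×10^5 N
Factor of safety n = P_cr / P = 103.68 / 74.4 = 1.39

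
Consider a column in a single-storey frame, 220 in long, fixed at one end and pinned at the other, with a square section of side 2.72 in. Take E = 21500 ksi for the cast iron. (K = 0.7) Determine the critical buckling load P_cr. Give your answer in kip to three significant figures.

P_cr ≈ 40.8 kip

I = a⁴/12 = 2.72⁴/12 = 4.561 in⁴
Effective length L_e = K·L = 0.7 × 220 = 154.0 in
P_cr = π²EI / L_e² = π² × 21500×10³ × 4.561 / 154.0² = 4.081×10^4 lb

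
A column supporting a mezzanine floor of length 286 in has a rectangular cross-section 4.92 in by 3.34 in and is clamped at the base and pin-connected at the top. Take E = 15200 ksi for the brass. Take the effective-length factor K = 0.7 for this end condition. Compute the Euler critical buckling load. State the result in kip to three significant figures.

P_cr ≈ 57.2 kip

Buckling occurs about the weak axis: I_min = h·b³/12 with b = 3.34 in (the shorter side).
I_min = 4.92×3.34³/12 = 15.28 in⁴
Effective length L_e = K·L = 0.7 × 286 = 200.2 in
P_cr = π²EI / L_e² = π² × 15200×10³ × 15.28 / 200.2² = 5.718×10^4 lb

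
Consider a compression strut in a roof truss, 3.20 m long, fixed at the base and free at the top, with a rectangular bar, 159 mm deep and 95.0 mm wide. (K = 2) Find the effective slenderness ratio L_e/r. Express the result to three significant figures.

For a rectangle r_min = b/√12 = 95.0/√12 = 27.42 mm
L_e = K·L = 2 × 3.20 m = 6.400 m = 6400.0 mm
λ = L_e / r_min = 6400.0 / 27.42 = 233

λ ≈ 233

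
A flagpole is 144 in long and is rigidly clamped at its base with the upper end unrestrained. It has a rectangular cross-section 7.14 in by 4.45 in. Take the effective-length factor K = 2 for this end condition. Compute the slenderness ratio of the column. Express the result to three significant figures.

λ ≈ 224

For a rectangle r_min = b/√12 = 4.45/√12 = 1.285 in
L_e = K·L = 2 × 144 = 288.0 in
λ = L_e / r_min = 288.00 / 1.285 = 224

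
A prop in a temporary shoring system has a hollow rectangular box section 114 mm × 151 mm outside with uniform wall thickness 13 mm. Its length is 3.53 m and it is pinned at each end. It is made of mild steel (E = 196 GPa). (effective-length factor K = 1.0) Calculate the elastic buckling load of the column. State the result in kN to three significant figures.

Inner dimensions: h_i = 151 − 2×13 = 125.0 mm, b_i = 114 − 2×13 = 88.00 mm
Weak-axis I_min = (h_o·b_o³ − h_i·b_i³)/12 with b_o = 114, b_i = 88.00 mm (shorter outer/inner sides).
I_min = (151×114³ − 125.0×88.00³)/12 = 1.154×10^7 mm⁴
I = 1.154×10^7 mm⁴ = 1.154×10^-5 m⁴
Effective length L_e = K·L = 1 × 3.53 = 3.530 m
P_cr = π²EI / L_e² = π² × 196×10⁹ × 1.154×10^-5 / 3.530² = 1.792×10^6 N

P_cr ≈ 1790 kN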